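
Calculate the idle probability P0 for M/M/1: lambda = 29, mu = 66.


P0 = 1 - rho = 1 - 29/66 = 0.5606

0.5606


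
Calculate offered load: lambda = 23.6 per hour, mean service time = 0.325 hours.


Offered load a = lambda * E[S] = 23.6 * 0.325 = 7.67 Erlangs

7.67 Erlangs


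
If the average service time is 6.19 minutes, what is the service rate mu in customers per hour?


mu = 60 / avg_service_time = 60 / 6.19 = 9.69 per hour

9.69 per hour


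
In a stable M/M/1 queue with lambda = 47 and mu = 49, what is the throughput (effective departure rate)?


For a stable queue (lambda < mu), throughput = lambda = 47 per hour

47 per hour


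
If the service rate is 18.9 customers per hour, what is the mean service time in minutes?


Mean service time = 60/mu = 60/18.9 = 3.17 minutes

3.17 minutes


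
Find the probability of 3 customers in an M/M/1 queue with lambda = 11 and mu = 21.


rho = 11/21; P(n) = (1-rho)*rho^n = (1-11/21)*(11/21)^3 = 0.0684

0.0684


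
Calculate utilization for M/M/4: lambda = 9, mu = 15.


rho = lambda/(c*mu) = 9/(4*15) = 0.15

0.15


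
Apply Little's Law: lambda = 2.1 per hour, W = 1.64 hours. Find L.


L = lambda * W = 2.1 * 1.64 = 3.44

3.44


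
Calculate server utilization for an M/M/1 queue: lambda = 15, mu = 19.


rho = lambda/mu = 15/19 = 0.7895

0.7895


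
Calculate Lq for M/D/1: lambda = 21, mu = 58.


M/D/1: Lq = rho^2 / (2*(1-rho)) where rho = 21/58; Lq = 0.1

0.1


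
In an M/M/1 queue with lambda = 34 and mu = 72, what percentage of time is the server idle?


Idle fraction = (1 - rho) * 100 = (1 - 34/72) * 100 = 52.8%

52.8%


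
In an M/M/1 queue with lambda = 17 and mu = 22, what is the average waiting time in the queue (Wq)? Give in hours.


rho = 17/22; Wq = rho/(mu - lambda) = 0.1545 hours

0.1545 hours


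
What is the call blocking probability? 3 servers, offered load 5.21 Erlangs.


B(N,A) = (A^N/N!) / sum(A^k/k!, k=0..N) with N=3, A=5.21 = 0.5437

0.5437


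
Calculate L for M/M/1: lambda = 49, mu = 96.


rho = 49/96; L = rho/(1-rho) = 1.04

1.04


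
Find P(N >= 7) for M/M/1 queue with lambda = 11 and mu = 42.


P(N >= 7) = rho^7 = (11/42)^7 = 0.0001

0.0001


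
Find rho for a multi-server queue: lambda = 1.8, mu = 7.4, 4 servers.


rho = lambda / (c * mu) = 1.8 / (4 * 7.4) = 0.0608

0.0608


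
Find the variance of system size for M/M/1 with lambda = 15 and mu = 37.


rho = 15/37; Var(N) = rho/(1-rho)^2 = 1.15

1.15


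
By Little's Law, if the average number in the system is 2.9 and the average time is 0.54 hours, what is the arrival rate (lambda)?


lambda = L / W = 2.9 / 0.54 = 5.37 per hour

5.37 per hour


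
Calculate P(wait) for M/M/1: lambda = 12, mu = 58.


P(wait) = rho = lambda/mu = 12/58 = 0.2069

0.2069


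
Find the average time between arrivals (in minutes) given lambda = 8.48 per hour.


Mean interarrival time = 60/lambda = 60/8.48 = 7.08 minutes

7.08 minutes


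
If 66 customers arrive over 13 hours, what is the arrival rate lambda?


lambda = total arrivals / time = 66 / 13 = 5.08 per hour

5.08 per hour


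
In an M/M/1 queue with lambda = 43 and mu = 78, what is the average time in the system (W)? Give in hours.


W = 1/(mu - lambda) = 1/(78 - 43) = 0.0286 hours

0.0286 hours


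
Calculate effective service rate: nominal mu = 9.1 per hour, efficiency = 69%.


Effective rate = mu * efficiency = 9.1 * 0.69 = 6.28 per hour

6.28 per hour


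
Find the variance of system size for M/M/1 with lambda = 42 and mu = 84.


rho = 42/84; Var(N) = rho/(1-rho)^2 = 2.0

2.0


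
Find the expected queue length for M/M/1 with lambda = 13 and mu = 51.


rho = 13/51; Lq = rho^2/(1-rho) = 0.09

0.09


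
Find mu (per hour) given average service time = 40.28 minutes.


mu = 60 / avg_service_time = 60 / 40.28 = 1.49 per hour

1.49 per hour


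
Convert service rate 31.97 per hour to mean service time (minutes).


Mean service time = 60/mu = 60/31.97 = 1.88 minutes

1.88 minutes


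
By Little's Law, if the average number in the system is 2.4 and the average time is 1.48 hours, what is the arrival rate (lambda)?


lambda = L / W = 2.4 / 1.48 = 1.62 per hour

1.62 per hour


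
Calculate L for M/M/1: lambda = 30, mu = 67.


rho = 30/67; L = rho/(1-rho) = 0.81

0.81


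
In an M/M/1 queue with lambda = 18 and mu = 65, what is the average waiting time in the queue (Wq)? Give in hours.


rho = 18/65; Wq = rho/(mu - lambda) = 0.0059 hours

0.0059 hours


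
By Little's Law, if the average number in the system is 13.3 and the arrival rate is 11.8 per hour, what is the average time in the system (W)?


W = L / lambda = 13.3 / 11.8 = 1.1271 hours

1.1271 hours


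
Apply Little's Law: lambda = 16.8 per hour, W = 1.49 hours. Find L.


L = lambda * W = 16.8 * 1.49 = 25.03

25.03


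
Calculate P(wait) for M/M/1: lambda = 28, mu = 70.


P(wait) = rho = lambda/mu = 28/70 = 0.4

0.4


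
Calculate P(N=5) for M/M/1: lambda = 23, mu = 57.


rho = 23/57; P(n) = (1-rho)*rho^n = (1-23/57)*(23/57)^5 = 0.0064

0.0064


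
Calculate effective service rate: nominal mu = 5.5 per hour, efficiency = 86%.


Effective rate = mu * efficiency = 5.5 * 0.86 = 4.73 per hour

4.73 per hour


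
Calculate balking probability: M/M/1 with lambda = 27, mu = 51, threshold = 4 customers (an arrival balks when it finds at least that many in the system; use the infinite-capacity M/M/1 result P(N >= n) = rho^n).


P(N >= 4) = rho^4 = (27/51)^4 = 0.0786

0.0786


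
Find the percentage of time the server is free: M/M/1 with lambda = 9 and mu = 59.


Idle fraction = (1 - rho) * 100 = (1 - 9/59) * 100 = 84.7%

84.7%


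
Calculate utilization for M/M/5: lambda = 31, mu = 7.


rho = lambda/(c*mu) = 31/(5*7) = 0.8857

0.8857


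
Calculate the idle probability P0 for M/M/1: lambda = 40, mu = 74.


P0 = 1 - rho = 1 - 40/74 = 0.4595

0.4595


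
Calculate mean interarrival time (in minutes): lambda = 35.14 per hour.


Mean interarrival time = 60/lambda = 60/35.14 = 1.71 minutes

1.71 minutes


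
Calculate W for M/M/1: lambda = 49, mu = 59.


W = 1/(mu - lambda) = 1/(59 - 49) = 0.1 hours

0.1 hours


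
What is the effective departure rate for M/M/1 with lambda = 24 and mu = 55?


For a stable queue (lambda < mu), throughput = lambda = 24 per hour

24 per hour


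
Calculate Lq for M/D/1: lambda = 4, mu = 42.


M/D/1: Lq = rho^2 / (2*(1-rho)) where rho = 4/42; Lq = 0.01

0.01


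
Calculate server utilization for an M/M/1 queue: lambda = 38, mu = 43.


rho = lambda/mu = 38/43 = 0.8837

0.8837


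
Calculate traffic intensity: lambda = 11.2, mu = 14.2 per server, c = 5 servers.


rho = lambda / (c * mu) = 11.2 / (5 * 14.2) = 0.1577

0.1577


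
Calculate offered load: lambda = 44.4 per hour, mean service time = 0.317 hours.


Offered load a = lambda * E[S] = 44.4 * 0.317 = 14.07 Erlangs

14.07 Erlangs


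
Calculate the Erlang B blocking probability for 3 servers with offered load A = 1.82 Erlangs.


B(N,A) = (A^N/N!) / sum(A^k/k!, k=0..N) with N=3, A=1.82 = 0.1833

0.1833


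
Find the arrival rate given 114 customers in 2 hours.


lambda = total arrivals / time = 114 / 2 = 57.0 per hour

57.0 per hour


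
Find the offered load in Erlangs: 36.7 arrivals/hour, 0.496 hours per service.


Offered load a = lambda * E[S] = 36.7 * 0.496 = 18.2 Erlangs

18.2 Erlangs


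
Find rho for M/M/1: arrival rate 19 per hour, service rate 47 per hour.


rho = lambda/mu = 19/47 = 0.4043

0.4043


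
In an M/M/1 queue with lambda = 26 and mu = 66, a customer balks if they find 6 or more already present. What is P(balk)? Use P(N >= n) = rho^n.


P(N >= 6) = rho^6 = (26/66)^6 = 0.0037

0.0037


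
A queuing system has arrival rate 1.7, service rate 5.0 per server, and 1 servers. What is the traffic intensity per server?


rho = lambda / (c * mu) = 1.7 / (1 * 5.0) = 0.34

0.34


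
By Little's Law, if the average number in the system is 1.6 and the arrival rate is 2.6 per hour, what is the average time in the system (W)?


W = L / lambda = 1.6 / 2.6 = 0.6154 hours

0.6154 hours


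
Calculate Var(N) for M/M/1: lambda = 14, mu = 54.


rho = 14/54; Var(N) = rho/(1-rho)^2 = 0.47

0.47


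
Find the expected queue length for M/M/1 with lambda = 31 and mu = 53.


rho = 31/53; Lq = rho^2/(1-rho) = 0.82

0.82


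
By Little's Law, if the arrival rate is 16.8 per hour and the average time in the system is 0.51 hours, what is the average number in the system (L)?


L = lambda * W = 16.8 * 0.51 = 8.57

8.57


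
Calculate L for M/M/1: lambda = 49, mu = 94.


rho = 49/94; L = rho/(1-rho) = 1.09

1.09


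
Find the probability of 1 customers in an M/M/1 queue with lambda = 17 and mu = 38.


rho = 17/38; P(n) = (1-rho)*rho^n = (1-17/38)*(17/38)^1 = 0.2472

0.2472


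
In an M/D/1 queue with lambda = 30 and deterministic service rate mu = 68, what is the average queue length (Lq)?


M/D/1: Lq = rho^2 / (2*(1-rho)) where rho = 30/68; Lq = 0.17

0.17


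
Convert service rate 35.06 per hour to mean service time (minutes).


Mean service time = 60/mu = 60/35.06 = 1.71 minutes

1.71 minutes


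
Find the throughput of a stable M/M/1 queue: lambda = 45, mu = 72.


For a stable queue (lambda < mu), throughput = lambda = 45 per hour

45 per hour


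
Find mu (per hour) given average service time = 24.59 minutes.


mu = 60 / avg_service_time = 60 / 24.59 = 2.44 per hour

2.44 per hour


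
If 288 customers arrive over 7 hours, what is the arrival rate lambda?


lambda = total arrivals / time = 288 / 7 = 41.14 per hour

41.14 per hour


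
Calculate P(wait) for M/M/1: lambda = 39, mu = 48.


P(wait) = rho = lambda/mu = 39/48 = 0.8125

0.8125


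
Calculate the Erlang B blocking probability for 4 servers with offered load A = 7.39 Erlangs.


B(N,A) = (A^N/N!) / sum(A^k/k!, k=0..N) with N=4, A=7.39 = 0.5469

0.5469


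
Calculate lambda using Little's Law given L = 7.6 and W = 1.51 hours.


lambda = L / W = 7.6 / 1.51 = 5.03 per hour

5.03 per hour


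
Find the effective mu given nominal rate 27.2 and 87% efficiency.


Effective rate = mu * efficiency = 27.2 * 0.87 = 23.66 per hour

23.66 per hour


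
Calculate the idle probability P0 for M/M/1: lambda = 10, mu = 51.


P0 = 1 - rho = 1 - 10/51 = 0.8039

0.8039


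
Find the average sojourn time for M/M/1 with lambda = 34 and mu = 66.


W = 1/(mu - lambda) = 1/(66 - 34) = 0.0313 hours

0.0313 hours


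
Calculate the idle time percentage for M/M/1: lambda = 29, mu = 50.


Idle fraction = (1 - rho) * 100 = (1 - 29/50) * 100 = 42.0%

42.0%


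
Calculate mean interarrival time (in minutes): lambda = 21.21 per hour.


Mean interarrival time = 60/lambda = 60/21.21 = 2.83 minutes

2.83 minutes


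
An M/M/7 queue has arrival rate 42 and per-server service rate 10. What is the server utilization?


rho = lambda/(c*mu) = 42/(7*10) = 0.6

0.6


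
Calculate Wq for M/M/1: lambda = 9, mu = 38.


rho = 9/38; Wq = rho/(mu - lambda) = 0.0082 hours

0.0082 hours


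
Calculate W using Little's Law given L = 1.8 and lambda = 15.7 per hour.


W = L / lambda = 1.8 / 15.7 = 0.1146 hours

0.1146 hours


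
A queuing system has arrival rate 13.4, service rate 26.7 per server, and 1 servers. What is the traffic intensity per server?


rho = lambda / (c * mu) = 13.4 / (1 * 26.7) = 0.5019

0.5019


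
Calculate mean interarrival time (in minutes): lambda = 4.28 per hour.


Mean interarrival time = 60/lambda = 60/4.28 = 14.02 minutes

14.02 minutes


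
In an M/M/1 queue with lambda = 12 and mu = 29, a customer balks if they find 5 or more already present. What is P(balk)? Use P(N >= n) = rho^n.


P(N >= 5) = rho^5 = (12/29)^5 = 0.0121

0.0121


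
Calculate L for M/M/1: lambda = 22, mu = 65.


rho = 22/65; L = rho/(1-rho) = 0.51

0.51


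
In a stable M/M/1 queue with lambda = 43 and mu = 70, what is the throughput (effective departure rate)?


For a stable queue (lambda < mu), throughput = lambda = 43 per hour

43 per hour


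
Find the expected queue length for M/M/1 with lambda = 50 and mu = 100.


rho = 50/100; Lq = rho^2/(1-rho) = 0.5

0.5


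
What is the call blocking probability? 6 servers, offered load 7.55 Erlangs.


B(N,A) = (A^N/N!) / sum(A^k/k!, k=0..N) with N=6, A=7.55 = 0.3645

0.3645


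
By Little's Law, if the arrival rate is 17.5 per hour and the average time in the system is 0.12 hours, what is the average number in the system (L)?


L = lambda * W = 17.5 * 0.12 = 2.1

2.1


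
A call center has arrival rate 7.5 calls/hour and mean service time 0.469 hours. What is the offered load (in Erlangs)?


Offered load a = lambda * E[S] = 7.5 * 0.469 = 3.52 Erlangs

3.52 Erlangs


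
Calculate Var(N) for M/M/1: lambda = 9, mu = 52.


rho = 9/52; Var(N) = rho/(1-rho)^2 = 0.25

0.25


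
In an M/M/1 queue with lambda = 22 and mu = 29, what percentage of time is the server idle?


Idle fraction = (1 - rho) * 100 = (1 - 22/29) * 100 = 24.1%

24.1%


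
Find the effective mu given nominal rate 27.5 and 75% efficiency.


Effective rate = mu * efficiency = 27.5 * 0.75 = 20.63 per hour

20.63 per hour


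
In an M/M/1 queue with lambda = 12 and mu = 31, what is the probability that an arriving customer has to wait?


P(wait) = rho = lambda/mu = 12/31 = 0.3871

0.3871


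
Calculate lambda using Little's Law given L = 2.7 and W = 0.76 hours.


lambda = L / W = 2.7 / 0.76 = 3.55 per hour

3.55 per hour


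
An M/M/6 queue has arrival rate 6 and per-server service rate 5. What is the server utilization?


rho = lambda/(c*mu) = 6/(6*5) = 0.2

0.2


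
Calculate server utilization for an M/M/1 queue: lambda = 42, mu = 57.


rho = lambda/mu = 42/57 = 0.7368

0.7368


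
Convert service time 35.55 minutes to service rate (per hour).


mu = 60 / avg_service_time = 60 / 35.55 = 1.69 per hour

1.69 per hour


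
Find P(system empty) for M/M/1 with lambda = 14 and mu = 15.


P0 = 1 - rho = 1 - 14/15 = 0.0667

0.0667


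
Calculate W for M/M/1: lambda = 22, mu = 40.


W = 1/(mu - lambda) = 1/(40 - 22) = 0.0556 hours

0.0556 hours


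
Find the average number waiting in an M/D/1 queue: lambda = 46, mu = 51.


M/D/1: Lq = rho^2 / (2*(1-rho)) where rho = 46/51; Lq = 4.15

4.15


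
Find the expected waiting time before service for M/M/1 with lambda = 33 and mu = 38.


rho = 33/38; Wq = rho/(mu - lambda) = 0.1737 hours

0.1737 hours


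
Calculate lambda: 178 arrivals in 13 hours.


lambda = total arrivals / time = 178 / 13 = 13.69 per hour

13.69 per hour


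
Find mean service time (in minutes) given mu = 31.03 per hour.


Mean service time = 60/mu = 60/31.03 = 1.93 minutes

1.93 minutes


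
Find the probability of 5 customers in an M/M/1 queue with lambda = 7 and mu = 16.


rho = 7/16; P(n) = (1-rho)*rho^n = (1-7/16)*(7/16)^5 = 0.009

0.009


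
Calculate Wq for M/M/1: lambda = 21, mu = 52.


rho = 21/52; Wq = rho/(mu - lambda) = 0.013 hours

0.013 hours


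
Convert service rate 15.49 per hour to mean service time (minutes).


Mean service time = 60/mu = 60/15.49 = 3.87 minutes

3.87 minutes


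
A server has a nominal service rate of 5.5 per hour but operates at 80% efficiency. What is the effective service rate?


Effective rate = mu * efficiency = 5.5 * 0.8 = 4.4 per hour

4.4 per hour


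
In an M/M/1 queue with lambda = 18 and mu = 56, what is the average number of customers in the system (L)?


rho = 18/56; L = rho/(1-rho) = 0.47

0.47


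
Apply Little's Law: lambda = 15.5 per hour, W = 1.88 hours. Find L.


L = lambda * W = 15.5 * 1.88 = 29.14

29.14


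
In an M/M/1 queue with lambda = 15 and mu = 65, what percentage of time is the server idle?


Idle fraction = (1 - rho) * 100 = (1 - 15/65) * 100 = 76.9%

76.9%


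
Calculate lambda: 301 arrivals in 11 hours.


lambda = total arrivals / time = 301 / 11 = 27.36 per hour

27.36 per hour


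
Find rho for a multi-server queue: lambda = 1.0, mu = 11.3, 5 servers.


rho = lambda / (c * mu) = 1.0 / (5 * 11.3) = 0.0177

0.0177


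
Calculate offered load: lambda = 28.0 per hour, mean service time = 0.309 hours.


Offered load a = lambda * E[S] = 28.0 * 0.309 = 8.65 Erlangs

8.65 Erlangs


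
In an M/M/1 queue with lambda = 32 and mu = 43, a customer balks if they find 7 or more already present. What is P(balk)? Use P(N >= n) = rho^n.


P(N >= 7) = rho^7 = (32/43)^7 = 0.1264

0.1264


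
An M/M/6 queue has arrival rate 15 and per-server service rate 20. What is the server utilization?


rho = lambda/(c*mu) = 15/(6*20) = 0.125

0.125


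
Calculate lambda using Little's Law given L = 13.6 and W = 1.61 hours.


lambda = L / W = 13.6 / 1.61 = 8.45 per hour

8.45 per hour


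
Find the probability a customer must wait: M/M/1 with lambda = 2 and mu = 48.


P(wait) = rho = lambda/mu = 2/48 = 0.0417

0.0417


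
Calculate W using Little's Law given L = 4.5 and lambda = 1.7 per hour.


W = L / lambda = 4.5 / 1.7 = 2.6471 hours

2.6471 hours


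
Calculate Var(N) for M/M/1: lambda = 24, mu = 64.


rho = 24/64; Var(N) = rho/(1-rho)^2 = 0.96

0.96


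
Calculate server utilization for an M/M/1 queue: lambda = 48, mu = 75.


rho = lambda/mu = 48/75 = 0.64

0.64


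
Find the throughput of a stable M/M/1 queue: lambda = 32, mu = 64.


For a stable queue (lambda < mu), throughput = lambda = 32 per hour

32 per hour


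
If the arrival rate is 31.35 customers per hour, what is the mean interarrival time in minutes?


Mean interarrival time = 60/lambda = 60/31.35 = 1.91 minutes

1.91 minutes


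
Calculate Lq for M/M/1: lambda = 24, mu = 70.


rho = 24/70; Lq = rho^2/(1-rho) = 0.18

0.18


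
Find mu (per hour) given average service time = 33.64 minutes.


mu = 60 / avg_service_time = 60 / 33.64 = 1.78 per hour

1.78 per hour


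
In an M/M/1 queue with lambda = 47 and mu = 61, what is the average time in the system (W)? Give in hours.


W = 1/(mu - lambda) = 1/(61 - 47) = 0.0714 hours

0.0714 hours


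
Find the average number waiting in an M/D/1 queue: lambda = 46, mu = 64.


M/D/1: Lq = rho^2 / (2*(1-rho)) where rho = 46/64; Lq = 0.92

0.92


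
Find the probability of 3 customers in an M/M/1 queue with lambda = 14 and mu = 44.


rho = 14/44; P(n) = (1-rho)*rho^n = (1-14/44)*(14/44)^3 = 0.022

0.022


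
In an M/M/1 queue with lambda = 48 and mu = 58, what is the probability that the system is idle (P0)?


P0 = 1 - rho = 1 - 48/58 = 0.1724

0.1724


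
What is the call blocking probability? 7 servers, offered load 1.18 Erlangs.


B(N,A) = (A^N/N!) / sum(A^k/k!, k=0..N) with N=7, A=1.18 = 0.0002

0.0002


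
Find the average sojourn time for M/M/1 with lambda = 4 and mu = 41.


W = 1/(mu - lambda) = 1/(41 - 4) = 0.027 hours

0.027 hours


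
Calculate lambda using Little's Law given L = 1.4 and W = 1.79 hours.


lambda = L / W = 1.4 / 1.79 = 0.78 per hour

0.78 per hour


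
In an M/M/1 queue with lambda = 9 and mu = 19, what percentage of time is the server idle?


Idle fraction = (1 - rho) * 100 = (1 - 9/19) * 100 = 52.6%

52.6%


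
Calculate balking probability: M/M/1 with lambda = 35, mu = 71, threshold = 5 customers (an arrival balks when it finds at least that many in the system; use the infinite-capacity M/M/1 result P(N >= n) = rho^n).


P(N >= 5) = rho^5 = (35/71)^5 = 0.0291

0.0291


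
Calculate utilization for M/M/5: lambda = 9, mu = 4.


rho = lambda/(c*mu) = 9/(5*4) = 0.45

0.45


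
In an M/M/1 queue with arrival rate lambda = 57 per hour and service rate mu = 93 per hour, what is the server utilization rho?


rho = lambda/mu = 57/93 = 0.6129

0.6129


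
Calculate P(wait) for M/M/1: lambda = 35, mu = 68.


P(wait) = rho = lambda/mu = 35/68 = 0.5147

0.5147


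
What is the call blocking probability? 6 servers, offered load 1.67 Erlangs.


B(N,A) = (A^N/N!) / sum(A^k/k!, k=0..N) with N=6, A=1.67 = 0.0057

0.0057


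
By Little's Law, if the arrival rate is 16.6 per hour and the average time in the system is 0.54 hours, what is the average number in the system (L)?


L = lambda * W = 16.6 * 0.54 = 8.96

8.96


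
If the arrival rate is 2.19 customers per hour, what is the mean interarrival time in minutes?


Mean interarrival time = 60/lambda = 60/2.19 = 27.4 minutes

27.4 minutes


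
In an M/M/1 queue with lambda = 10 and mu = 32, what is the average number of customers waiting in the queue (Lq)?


rho = 10/32; Lq = rho^2/(1-rho) = 0.14

0.14


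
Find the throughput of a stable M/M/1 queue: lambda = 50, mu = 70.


For a stable queue (lambda < mu), throughput = lambda = 50 per hour

50 per hour


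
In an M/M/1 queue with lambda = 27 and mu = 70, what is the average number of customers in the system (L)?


rho = 27/70; L = rho/(1-rho) = 0.63

0.63


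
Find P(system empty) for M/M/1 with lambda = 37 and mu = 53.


P0 = 1 - rho = 1 - 37/53 = 0.3019

0.3019


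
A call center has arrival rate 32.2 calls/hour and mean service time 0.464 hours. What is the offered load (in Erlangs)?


Offered load a = lambda * E[S] = 32.2 * 0.464 = 14.94 Erlangs

14.94 Erlangs


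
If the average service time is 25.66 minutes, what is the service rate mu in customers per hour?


mu = 60 / avg_service_time = 60 / 25.66 = 2.34 per hour

2.34 per hour


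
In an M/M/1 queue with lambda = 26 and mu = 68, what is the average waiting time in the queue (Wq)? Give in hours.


rho = 26/68; Wq = rho/(mu - lambda) = 0.0091 hours

0.0091 hours


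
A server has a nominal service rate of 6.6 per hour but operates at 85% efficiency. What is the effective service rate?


Effective rate = mu * efficiency = 6.6 * 0.85 = 5.61 per hour

5.61 per hour


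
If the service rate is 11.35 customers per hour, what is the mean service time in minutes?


Mean service time = 60/mu = 60/11.35 = 5.29 minutes

5.29 minutes


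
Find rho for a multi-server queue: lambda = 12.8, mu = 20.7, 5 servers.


rho = lambda / (c * mu) = 12.8 / (5 * 20.7) = 0.1237

0.1237


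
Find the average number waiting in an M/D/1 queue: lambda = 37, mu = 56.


M/D/1: Lq = rho^2 / (2*(1-rho)) where rho = 37/56; Lq = 0.64

0.64


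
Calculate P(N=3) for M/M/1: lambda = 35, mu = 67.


rho = 35/67; P(n) = (1-rho)*rho^n = (1-35/67)*(35/67)^3 = 0.0681

0.0681


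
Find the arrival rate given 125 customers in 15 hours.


lambda = total arrivals / time = 125 / 15 = 8.33 per hour

8.33 per hour


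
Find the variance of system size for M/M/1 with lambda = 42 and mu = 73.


rho = 42/73; Var(N) = rho/(1-rho)^2 = 3.19

3.19


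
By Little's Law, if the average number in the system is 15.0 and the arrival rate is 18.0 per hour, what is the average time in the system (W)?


W = L / lambda = 15.0 / 18.0 = 0.8333 hours

0.8333 hours


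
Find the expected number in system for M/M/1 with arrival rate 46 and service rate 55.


rho = 46/55; L = rho/(1-rho) = 5.11

5.11


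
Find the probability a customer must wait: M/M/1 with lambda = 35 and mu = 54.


P(wait) = rho = lambda/mu = 35/54 = 0.6481

0.6481


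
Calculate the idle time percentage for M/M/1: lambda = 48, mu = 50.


Idle fraction = (1 - rho) * 100 = (1 - 48/50) * 100 = 4.0%

4.0%


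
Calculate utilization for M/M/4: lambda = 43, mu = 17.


rho = lambda/(c*mu) = 43/(4*17) = 0.6324

0.6324


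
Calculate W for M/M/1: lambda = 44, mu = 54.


W = 1/(mu - lambda) = 1/(54 - 44) = 0.1 hours

0.1 hours


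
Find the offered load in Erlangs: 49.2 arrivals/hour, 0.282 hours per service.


Offered load a = lambda * E[S] = 49.2 * 0.282 = 13.87 Erlangs

13.87 Erlangs


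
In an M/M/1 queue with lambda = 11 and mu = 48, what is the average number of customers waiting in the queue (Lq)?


rho = 11/48; Lq = rho^2/(1-rho) = 0.07

0.07


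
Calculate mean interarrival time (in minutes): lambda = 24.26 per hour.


Mean interarrival time = 60/lambda = 60/24.26 = 2.47 minutes

2.47 minutes


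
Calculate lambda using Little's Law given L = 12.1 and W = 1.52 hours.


lambda = L / W = 12.1 / 1.52 = 7.96 per hour

7.96 per hour


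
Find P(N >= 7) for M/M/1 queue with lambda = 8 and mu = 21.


P(N >= 7) = rho^7 = (8/21)^7 = 0.0012

0.0012


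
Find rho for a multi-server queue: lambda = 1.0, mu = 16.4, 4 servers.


rho = lambda / (c * mu) = 1.0 / (4 * 16.4) = 0.0152

0.0152


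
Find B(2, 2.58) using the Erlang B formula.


B(N,A) = (A^N/N!) / sum(A^k/k!, k=0..N) with N=2, A=2.58 = 0.4818

0.4818


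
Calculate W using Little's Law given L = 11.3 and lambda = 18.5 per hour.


W = L / lambda = 11.3 / 18.5 = 0.6108 hours

0.6108 hours


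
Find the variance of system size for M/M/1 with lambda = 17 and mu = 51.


rho = 17/51; Var(N) = rho/(1-rho)^2 = 0.75

0.75


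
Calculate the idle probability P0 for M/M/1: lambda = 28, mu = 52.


P0 = 1 - rho = 1 - 28/52 = 0.4615

0.4615


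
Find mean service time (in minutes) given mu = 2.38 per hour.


Mean service time = 60/mu = 60/2.38 = 25.21 minutes

25.21 minutes


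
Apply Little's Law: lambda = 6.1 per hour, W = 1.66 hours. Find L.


L = lambda * W = 6.1 * 1.66 = 10.13

10.13


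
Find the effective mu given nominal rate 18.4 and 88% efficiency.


Effective rate = mu * efficiency = 18.4 * 0.88 = 16.19 per hour

16.19 per hour


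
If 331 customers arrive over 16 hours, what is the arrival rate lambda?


lambda = total arrivals / time = 331 / 16 = 20.69 per hour

20.69 per hour


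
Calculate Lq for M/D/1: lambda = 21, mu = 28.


M/D/1: Lq = rho^2 / (2*(1-rho)) where rho = 21/28; Lq = 1.13

1.13


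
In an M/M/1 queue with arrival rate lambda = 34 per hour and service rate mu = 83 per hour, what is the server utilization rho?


rho = lambda/mu = 34/83 = 0.4096

0.4096


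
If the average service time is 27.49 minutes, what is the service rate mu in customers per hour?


mu = 60 / avg_service_time = 60 / 27.49 = 2.18 per hour

2.18 per hour


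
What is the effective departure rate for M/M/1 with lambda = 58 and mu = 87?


For a stable queue (lambda < mu), throughput = lambda = 58 per hour

58 per hour


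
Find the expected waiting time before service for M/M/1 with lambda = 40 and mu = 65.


rho = 40/65; Wq = rho/(mu - lambda) = 0.0246 hours

0.0246 hours


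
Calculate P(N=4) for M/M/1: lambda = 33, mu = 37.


rho = 33/37; P(n) = (1-rho)*rho^n = (1-33/37)*(33/37)^4 = 0.0684

0.0684


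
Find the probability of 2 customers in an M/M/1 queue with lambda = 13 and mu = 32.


rho = 13/32; P(n) = (1-rho)*rho^n = (1-13/32)*(13/32)^2 = 0.098

0.098


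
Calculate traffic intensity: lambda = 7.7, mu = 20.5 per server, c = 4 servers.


rho = lambda / (c * mu) = 7.7 / (4 * 20.5) = 0.0939

0.0939


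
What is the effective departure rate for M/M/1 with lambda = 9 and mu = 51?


For a stable queue (lambda < mu), throughput = lambda = 9 per hour

9 per hour


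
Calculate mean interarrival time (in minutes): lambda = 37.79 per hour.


Mean interarrival time = 60/lambda = 60/37.79 = 1.59 minutes

1.59 minutes


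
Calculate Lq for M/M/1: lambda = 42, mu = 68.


rho = 42/68; Lq = rho^2/(1-rho) = 1.0

1.0


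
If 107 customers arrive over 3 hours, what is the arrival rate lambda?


lambda = total arrivals / time = 107 / 3 = 35.67 per hour

35.67 per hour


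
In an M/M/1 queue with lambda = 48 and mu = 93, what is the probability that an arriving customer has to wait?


P(wait) = rho = lambda/mu = 48/93 = 0.5161

0.5161


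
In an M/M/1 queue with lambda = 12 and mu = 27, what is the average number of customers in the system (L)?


rho = 12/27; L = rho/(1-rho) = 0.8

0.8


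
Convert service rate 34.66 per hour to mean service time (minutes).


Mean service time = 60/mu = 60/34.66 = 1.73 minutes

1.73 minutes


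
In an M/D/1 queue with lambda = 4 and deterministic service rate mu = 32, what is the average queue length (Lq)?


M/D/1: Lq = rho^2 / (2*(1-rho)) where rho = 4/32; Lq = 0.01

0.01


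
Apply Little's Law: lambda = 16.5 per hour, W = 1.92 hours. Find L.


L = lambda * W = 16.5 * 1.92 = 31.68

31.68


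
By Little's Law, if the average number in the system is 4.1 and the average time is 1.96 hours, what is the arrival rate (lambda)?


lambda = L / W = 4.1 / 1.96 = 2.09 per hour

2.09 per hour


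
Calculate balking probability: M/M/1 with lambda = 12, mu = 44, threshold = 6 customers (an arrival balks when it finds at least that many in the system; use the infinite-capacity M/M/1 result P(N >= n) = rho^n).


P(N >= 6) = rho^6 = (12/44)^6 = 0.0004

0.0004


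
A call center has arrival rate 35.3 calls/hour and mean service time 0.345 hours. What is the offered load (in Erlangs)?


Offered load a = lambda * E[S] = 35.3 * 0.345 = 12.18 Erlangs

12.18 Erlangs


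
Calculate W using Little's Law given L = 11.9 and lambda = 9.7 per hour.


W = L / lambda = 11.9 / 9.7 = 1.2268 hours

1.2268 hours


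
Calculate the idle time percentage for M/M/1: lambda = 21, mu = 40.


Idle fraction = (1 - rho) * 100 = (1 - 21/40) * 100 = 47.5%

47.5%


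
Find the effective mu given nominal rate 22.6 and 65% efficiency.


Effective rate = mu * efficiency = 22.6 * 0.65 = 14.69 per hour

14.69 per hour


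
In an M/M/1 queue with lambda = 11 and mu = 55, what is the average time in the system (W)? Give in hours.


W = 1/(mu - lambda) = 1/(55 - 11) = 0.0227 hours

0.0227 hours


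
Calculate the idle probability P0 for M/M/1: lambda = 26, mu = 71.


P0 = 1 - rho = 1 - 26/71 = 0.6338

0.6338


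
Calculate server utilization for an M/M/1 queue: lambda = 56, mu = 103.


rho = lambda/mu = 56/103 = 0.5437

0.5437


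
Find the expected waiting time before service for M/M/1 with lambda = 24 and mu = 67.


rho = 24/67; Wq = rho/(mu - lambda) = 0.0083 hours

0.0083 hours


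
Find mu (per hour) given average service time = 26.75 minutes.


mu = 60 / avg_service_time = 60 / 26.75 = 2.24 per hour

2.24 per hour


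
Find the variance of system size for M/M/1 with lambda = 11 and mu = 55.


rho = 11/55; Var(N) = rho/(1-rho)^2 = 0.31

0.31


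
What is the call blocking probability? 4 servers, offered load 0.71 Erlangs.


B(N,A) = (A^N/N!) / sum(A^k/k!, k=0..N) with N=4, A=0.71 = 0.0052

0.0052


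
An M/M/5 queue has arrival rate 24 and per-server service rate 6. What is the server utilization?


rho = lambda/(c*mu) = 24/(5*6) = 0.8

0.8


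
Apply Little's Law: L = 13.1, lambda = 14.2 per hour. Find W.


W = L / lambda = 13.1 / 14.2 = 0.9225 hours

0.9225 hours


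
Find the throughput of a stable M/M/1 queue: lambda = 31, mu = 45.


For a stable queue (lambda < mu), throughput = lambda = 31 per hour

31 per hour


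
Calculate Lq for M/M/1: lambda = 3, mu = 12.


rho = 3/12; Lq = rho^2/(1-rho) = 0.08

0.08


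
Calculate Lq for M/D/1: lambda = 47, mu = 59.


M/D/1: Lq = rho^2 / (2*(1-rho)) where rho = 47/59; Lq = 1.56

1.56


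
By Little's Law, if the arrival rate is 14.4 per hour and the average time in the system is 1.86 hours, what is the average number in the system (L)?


L = lambda * W = 14.4 * 1.86 = 26.78

26.78


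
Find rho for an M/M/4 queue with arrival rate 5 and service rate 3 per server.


rho = lambda/(c*mu) = 5/(4*3) = 0.4167

0.4167


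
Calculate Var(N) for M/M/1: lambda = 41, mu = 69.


rho = 41/69; Var(N) = rho/(1-rho)^2 = 3.61

3.61


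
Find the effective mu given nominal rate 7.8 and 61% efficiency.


Effective rate = mu * efficiency = 7.8 * 0.61 = 4.76 per hour

4.76 per hour


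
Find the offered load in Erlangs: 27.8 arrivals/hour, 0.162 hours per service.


Offered load a = lambda * E[S] = 27.8 * 0.162 = 4.5 Erlangs

4.5 Erlangs


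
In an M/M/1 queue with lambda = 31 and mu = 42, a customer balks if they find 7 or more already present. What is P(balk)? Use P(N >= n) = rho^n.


P(N >= 7) = rho^7 = (31/42)^7 = 0.1193

0.1193


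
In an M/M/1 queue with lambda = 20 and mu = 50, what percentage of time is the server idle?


Idle fraction = (1 - rho) * 100 = (1 - 20/50) * 100 = 60.0%

60.0%


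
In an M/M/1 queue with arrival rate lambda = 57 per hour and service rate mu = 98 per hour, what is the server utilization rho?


rho = lambda/mu = 57/98 = 0.5816

0.5816


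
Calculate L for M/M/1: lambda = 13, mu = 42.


rho = 13/42; L = rho/(1-rho) = 0.45

0.45


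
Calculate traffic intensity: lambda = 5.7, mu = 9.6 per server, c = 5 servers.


rho = lambda / (c * mu) = 5.7 / (5 * 9.6) = 0.1188

0.1188


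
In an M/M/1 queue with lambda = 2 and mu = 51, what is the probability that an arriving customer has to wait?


P(wait) = rho = lambda/mu = 2/51 = 0.0392

0.0392


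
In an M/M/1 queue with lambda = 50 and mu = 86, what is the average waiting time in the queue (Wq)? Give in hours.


rho = 50/86; Wq = rho/(mu - lambda) = 0.0161 hours

0.0161 hours


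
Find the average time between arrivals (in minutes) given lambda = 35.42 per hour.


Mean interarrival time = 60/lambda = 60/35.42 = 1.69 minutes

1.69 minutes


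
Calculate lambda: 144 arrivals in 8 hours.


lambda = total arrivals / time = 144 / 8 = 18.0 per hour

18.0 per hour


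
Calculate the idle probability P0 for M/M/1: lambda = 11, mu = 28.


P0 = 1 - rho = 1 - 11/28 = 0.6071

0.6071


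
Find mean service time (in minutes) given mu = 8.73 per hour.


Mean service time = 60/mu = 60/8.73 = 6.87 minutes

6.87 minutes


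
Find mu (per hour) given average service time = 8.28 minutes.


mu = 60 / avg_service_time = 60 / 8.28 = 7.25 per hour

7.25 per hour


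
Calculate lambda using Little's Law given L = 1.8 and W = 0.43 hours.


lambda = L / W = 1.8 / 0.43 = 4.19 per hour

4.19 per hour


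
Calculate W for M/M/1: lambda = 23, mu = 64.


W = 1/(mu - lambda) = 1/(64 - 23) = 0.0244 hours

0.0244 hours


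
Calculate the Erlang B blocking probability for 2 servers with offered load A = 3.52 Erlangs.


B(N,A) = (A^N/N!) / sum(A^k/k!, k=0..N) with N=2, A=3.52 = 0.5782

0.5782


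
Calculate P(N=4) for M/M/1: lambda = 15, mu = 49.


rho = 15/49; P(n) = (1-rho)*rho^n = (1-15/49)*(15/49)^4 = 0.0061

0.0061


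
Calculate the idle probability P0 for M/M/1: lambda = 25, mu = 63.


P0 = 1 - rho = 1 - 25/63 = 0.6032

0.6032


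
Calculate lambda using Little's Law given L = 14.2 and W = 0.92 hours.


lambda = L / W = 14.2 / 0.92 = 15.43 per hour

15.43 per hour


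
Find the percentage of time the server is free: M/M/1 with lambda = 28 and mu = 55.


Idle fraction = (1 - rho) * 100 = (1 - 28/55) * 100 = 49.1%

49.1%


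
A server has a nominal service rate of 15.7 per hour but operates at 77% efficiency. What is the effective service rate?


Effective rate = mu * efficiency = 15.7 * 0.77 = 12.09 per hour

12.09 per hour


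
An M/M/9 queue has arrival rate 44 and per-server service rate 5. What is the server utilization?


rho = lambda/(c*mu) = 44/(9*5) = 0.9778

0.9778


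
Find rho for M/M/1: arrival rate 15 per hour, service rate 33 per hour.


rho = lambda/mu = 15/33 = 0.4545

0.4545


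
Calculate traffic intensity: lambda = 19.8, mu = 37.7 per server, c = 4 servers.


rho = lambda / (c * mu) = 19.8 / (4 * 37.7) = 0.1313

0.1313


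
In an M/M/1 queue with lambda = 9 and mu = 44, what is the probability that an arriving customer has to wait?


P(wait) = rho = lambda/mu = 9/44 = 0.2045

0.2045


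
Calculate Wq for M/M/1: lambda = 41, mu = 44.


rho = 41/44; Wq = rho/(mu - lambda) = 0.3106 hours

0.3106 hours


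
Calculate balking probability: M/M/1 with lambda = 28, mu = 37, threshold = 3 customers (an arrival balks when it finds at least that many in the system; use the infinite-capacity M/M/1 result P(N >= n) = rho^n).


P(N >= 3) = rho^3 = (28/37)^3 = 0.4334

0.4334


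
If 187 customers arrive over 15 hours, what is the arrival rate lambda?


lambda = total arrivals / time = 187 / 15 = 12.47 per hour

12.47 per hour


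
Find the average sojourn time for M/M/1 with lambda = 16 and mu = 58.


W = 1/(mu - lambda) = 1/(58 - 16) = 0.0238 hours

0.0238 hours


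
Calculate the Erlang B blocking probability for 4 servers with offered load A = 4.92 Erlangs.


B(N,A) = (A^N/N!) / sum(A^k/k!, k=0..N) with N=4, A=4.92 = 0.392

0.392


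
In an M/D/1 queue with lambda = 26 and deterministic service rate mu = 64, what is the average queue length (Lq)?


M/D/1: Lq = rho^2 / (2*(1-rho)) where rho = 26/64; Lq = 0.14

0.14


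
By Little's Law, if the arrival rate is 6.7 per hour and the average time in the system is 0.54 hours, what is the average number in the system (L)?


L = lambda * W = 6.7 * 0.54 = 3.62

3.62


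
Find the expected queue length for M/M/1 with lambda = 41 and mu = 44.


rho = 41/44; Lq = rho^2/(1-rho) = 12.73

12.73


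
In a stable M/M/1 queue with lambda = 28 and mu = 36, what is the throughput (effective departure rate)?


For a stable queue (lambda < mu), throughput = lambda = 28 per hour

28 per hour


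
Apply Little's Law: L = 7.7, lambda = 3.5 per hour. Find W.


W = L / lambda = 7.7 / 3.5 = 2.2 hours

2.2 hours


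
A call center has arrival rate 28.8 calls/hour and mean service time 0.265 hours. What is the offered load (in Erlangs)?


Offered load a = lambda * E[S] = 28.8 * 0.265 = 7.63 Erlangs

7.63 Erlangs


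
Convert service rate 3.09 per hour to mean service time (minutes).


Mean service time = 60/mu = 60/3.09 = 19.42 minutes

19.42 minutes


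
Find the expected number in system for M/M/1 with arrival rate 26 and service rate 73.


rho = 26/73; L = rho/(1-rho) = 0.55

0.55


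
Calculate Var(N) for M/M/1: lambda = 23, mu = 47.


rho = 23/47; Var(N) = rho/(1-rho)^2 = 1.88

1.88


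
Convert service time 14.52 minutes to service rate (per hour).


mu = 60 / avg_service_time = 60 / 14.52 = 4.13 per hour

4.13 per hour


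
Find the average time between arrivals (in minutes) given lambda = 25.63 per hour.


Mean interarrival time = 60/lambda = 60/25.63 = 2.34 minutes

2.34 minutes


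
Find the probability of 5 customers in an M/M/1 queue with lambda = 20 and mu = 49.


rho = 20/49; P(n) = (1-rho)*rho^n = (1-20/49)*(20/49)^5 = 0.0067

0.0067


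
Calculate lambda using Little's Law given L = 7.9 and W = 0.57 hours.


lambda = L / W = 7.9 / 0.57 = 13.86 per hour

13.86 per hour


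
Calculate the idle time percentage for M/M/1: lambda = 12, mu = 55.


Idle fraction = (1 - rho) * 100 = (1 - 12/55) * 100 = 78.2%

78.2%


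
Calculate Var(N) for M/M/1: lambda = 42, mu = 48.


rho = 42/48; Var(N) = rho/(1-rho)^2 = 56.0

56.0


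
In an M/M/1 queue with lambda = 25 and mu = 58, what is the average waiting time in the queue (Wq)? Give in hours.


rho = 25/58; Wq = rho/(mu - lambda) = 0.0131 hours

0.0131 hours
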